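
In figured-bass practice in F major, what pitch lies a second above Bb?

Counting 1 letter step above Bb lands on C; in F major, that letter is C.

C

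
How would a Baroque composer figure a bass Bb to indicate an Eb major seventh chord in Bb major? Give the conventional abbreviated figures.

4/3

Bb is the fifth of Eb major seventh, so the chord is in second inversion.
A seventh chord in second inversion is figured 6/4/3, conventionally abbreviated 4/3.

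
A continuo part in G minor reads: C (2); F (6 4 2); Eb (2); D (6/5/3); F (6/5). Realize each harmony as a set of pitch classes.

C, D, F, A | F, G, Bb, D | Eb, F, A, C | D, F, A, Bb | F, A, C, D

C (6/4/2): C, D, F, A.
F (6/4/2): F, G, Bb, D.
Eb (6/4/2): Eb, F, A, C.
D (6/5/3): D, F, A, Bb.
F (6/5/3): F, A, C, D.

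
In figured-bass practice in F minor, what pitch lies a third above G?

Bb

Counting 2 letter steps above G lands on B; in F minor, that letter is Bb.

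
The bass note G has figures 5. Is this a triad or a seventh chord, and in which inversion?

triad, root position

5 is shorthand for 5/3.
Intervals of 5/3 above the bass form a triad; the bass is the root, so this is root position.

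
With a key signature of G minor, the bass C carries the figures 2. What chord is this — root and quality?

The figures 2 indicate a seventh chord in third inversion.
In third inversion the root lies a second above the bass: a second above C in G minor is D.
The chord tones are C, D, F, A, giving D minor seventh.

D minor seventh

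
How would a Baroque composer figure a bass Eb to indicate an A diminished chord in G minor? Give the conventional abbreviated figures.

6/4

Eb is the fifth of A diminished, so the chord is in second inversion.
A triad in second inversion is figured 6/4, conventionally abbreviated 6/4.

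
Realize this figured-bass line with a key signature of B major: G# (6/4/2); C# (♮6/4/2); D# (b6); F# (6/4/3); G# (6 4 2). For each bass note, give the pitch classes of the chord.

G#, A#, C#, E | C#, D#, F#, A | D#, F#, Bb | F#, A#, B, D# | G#, A#, C#, E

G# (6/4/2): G#, A#, C#, E.
C# (♮6/4/2): C#, D#, F#, A.
D# (b6/3): D#, F#, Bb.
F# (6/4/3): F#, A#, B, D#.
G# (6/4/2): G#, A#, C#, E.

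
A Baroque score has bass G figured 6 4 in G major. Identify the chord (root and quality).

The figures 6 4 indicate a triad in second inversion.
In second inversion the root lies a fourth above the bass: a fourth above G in G major is C.
The chord tones are G, C, E, giving C major.

C major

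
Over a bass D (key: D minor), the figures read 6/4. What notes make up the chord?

D, G, Bb

A fourth above D in this key is G.
A sixth above D in this key is Bb.
Together with the bass D, this spells G minor in second inversion.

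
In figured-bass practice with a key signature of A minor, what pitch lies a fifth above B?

F

Counting 4 letter steps above B lands on F; in A minor, that letter is F.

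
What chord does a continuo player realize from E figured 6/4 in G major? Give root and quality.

A minor

The figures 6/4 indicate a triad in second inversion.
In second inversion the root lies a fourth above the bass: a fourth above E in G major is A.
The chord tones are E, A, C, giving A minor.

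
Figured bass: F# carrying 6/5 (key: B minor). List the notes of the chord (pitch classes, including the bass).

F#, A, C#, D

The written figures 6/5 are shorthand for 6/5/3: the 3 is implied.
A third above F# in this key is A.
A fifth above F# in this key is C#.
A sixth above F# in this key is D.
Together with the bass F#, this spells D major seventh in first inversion.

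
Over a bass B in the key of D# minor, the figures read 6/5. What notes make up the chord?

B, D#, F#, G#

The written figures 6/5 are shorthand for 6/5/3: the 3 is implied.
A third above B in this key is D#.
A fifth above B in this key is F#.
A sixth above B in this key is G#.
Together with the bass B, this spells G# minor seventh in first inversion.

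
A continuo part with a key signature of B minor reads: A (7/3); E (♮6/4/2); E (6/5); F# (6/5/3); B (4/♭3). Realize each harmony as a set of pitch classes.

A (7/5/3): A, C#, E, G.
E (♮6/4/2): E, F#, A, C.
E (6/5/3): E, G, B, C#.
F# (6/5/3): F#, A, C#, D.
B (6/4/b3): B, Db, E, G.

A, C#, E, G | E, F#, A, C | E, G, B, C# | F#, A, C#, D | B, Db, E, G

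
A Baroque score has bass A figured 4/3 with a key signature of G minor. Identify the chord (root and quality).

The figures 4/3 indicate a seventh chord in second inversion.
In second inversion the root lies a fourth above the bass: a fourth above A in G minor is D.
The chord tones are A, C, D, F, giving D minor seventh.

D minor seventh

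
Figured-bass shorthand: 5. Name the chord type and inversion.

5 is shorthand for 5/3.
Intervals of 5/3 above the bass form a triad; the bass is the root, so this is root position.

triad, root position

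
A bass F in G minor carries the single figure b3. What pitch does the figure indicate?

Counting 2 letter steps above F lands on A; in G minor, that letter is A.
The b3 figure lowers it a semitone, giving Ab.

Ab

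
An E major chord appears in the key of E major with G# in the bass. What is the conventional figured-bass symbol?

G# is the third of E major, so the chord is in first inversion.
A triad in first inversion is figured 6/3, conventionally abbreviated 6.

6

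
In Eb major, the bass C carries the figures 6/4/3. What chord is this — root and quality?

The figures 6/4/3 indicate a seventh chord in second inversion.
In second inversion the root lies a fourth above the bass: a fourth above C in Eb major is F.
The chord tones are C, Eb, F, Ab, giving F minor seventh.

F minor seventh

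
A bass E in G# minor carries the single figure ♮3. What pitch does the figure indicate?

G

Counting 2 letter steps above E lands on G; in G# minor, that letter is G#.
The ♮3 figure makes it natural, giving G.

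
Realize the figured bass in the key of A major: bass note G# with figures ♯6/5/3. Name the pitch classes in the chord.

G#, B, D, E#

A third above G# in this key is B.
A fifth above G# in this key is D.
A sixth above G# in this key is E, raised to E# by the sharp.
Together with the bass G#, this spells E# diminished seventh in first inversion.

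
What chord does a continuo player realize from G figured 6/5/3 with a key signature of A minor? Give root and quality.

E minor seventh

The figures 6/5/3 indicate a seventh chord in first inversion.
In first inversion the root lies a sixth above the bass: a sixth above G in A minor is E.
The chord tones are G, B, D, E, giving E minor seventh.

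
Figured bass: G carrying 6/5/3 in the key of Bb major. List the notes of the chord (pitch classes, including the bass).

A third above G in this key is Bb.
A fifth above G in this key is D.
A sixth above G in this key is Eb.
Together with the bass G, this spells Eb major seventh in first inversion.

G, Bb, D, Eb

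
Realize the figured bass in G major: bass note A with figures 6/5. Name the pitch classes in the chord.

A, C, E, F#

The written figures 6/5 are shorthand for 6/5/3: the 3 is implied.
A third above A in this key is C.
A fifth above A in this key is E.
A sixth above A in this key is F#.
Together with the bass A, this spells F# half-diminished seventh in first inversion.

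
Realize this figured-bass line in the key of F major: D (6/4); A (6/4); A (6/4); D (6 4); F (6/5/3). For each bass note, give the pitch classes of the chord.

D (6/4): D, G, Bb.
A (6/4): A, D, F.
A (6/4): A, D, F.
D (6/4): D, G, Bb.
F (6/5/3): F, A, C, D.

D, G, Bb | A, D, F | A, D, F | D, G, Bb | F, A, C, D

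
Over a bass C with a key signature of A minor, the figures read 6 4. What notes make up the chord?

A fourth above C in this key is F.
A sixth above C in this key is A.
Together with the bass C, this spells F major in second inversion.

C, F, A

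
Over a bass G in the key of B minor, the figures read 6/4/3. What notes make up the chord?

A third above G in this key is B.
A fourth above G in this key is C#.
A sixth above G in this key is E.
Together with the bass G, this spells C# half-diminished seventh in second inversion.

G, B, C#, E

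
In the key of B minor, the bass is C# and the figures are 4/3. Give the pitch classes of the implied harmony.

The written figures 4/3 are shorthand for 6/4/3: the 6 is implied.
A third above C# in this key is E.
A fourth above C# in this key is F#.
A sixth above C# in this key is A.
Together with the bass C#, this spells F# minor seventh in second inversion.

C#, E, F#, A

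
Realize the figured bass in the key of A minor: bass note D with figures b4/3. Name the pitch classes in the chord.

D, F, Gb, B

The written figures b4/3 are shorthand for 6/4/3: the 6 is implied.
A third above D in this key is F.
A fourth above D in this key is G, lowered to Gb by the flat.
A sixth above D in this key is B.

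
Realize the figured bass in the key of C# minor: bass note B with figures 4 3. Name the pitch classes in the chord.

The written figures 4 3 are shorthand for 6/4/3: the 6 is implied.
A third above B in this key is D#.
A fourth above B in this key is E.
A sixth above B in this key is G#.
Together with the bass B, this spells E major seventh in second inversion.

B, D#, E, G#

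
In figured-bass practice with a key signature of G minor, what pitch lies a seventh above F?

Counting 6 letter steps above F lands on E; in G minor, that letter is Eb.

Eb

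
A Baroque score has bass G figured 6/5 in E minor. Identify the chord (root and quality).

The figures 6/5 indicate a seventh chord in first inversion.
In first inversion the root lies a sixth above the bass: a sixth above G in E minor is E.
The chord tones are G, B, D, E, giving E minor seventh.

E minor seventh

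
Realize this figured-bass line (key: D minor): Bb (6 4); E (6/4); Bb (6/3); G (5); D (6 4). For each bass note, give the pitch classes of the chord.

Bb (6/4): Bb, E, G.
E (6/4): E, A, C.
Bb (6/3): Bb, D, G.
G (5/3): G, Bb, D.
D (6/4): D, G, Bb.

Bb, E, G | E, A, C | Bb, D, G | G, Bb, D | D, G, Bb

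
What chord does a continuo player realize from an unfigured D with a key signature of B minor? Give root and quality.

D major

An unfigured bass indicates a triad in root position.
In root position the bass is the root, so the root is D.
The chord tones are D, F#, A, giving D major.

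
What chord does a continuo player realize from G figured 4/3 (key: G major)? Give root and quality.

C major seventh

The figures 4/3 indicate a seventh chord in second inversion.
In second inversion the root lies a fourth above the bass: a fourth above G in G major is C.
The chord tones are G, B, C, E, giving C major seventh.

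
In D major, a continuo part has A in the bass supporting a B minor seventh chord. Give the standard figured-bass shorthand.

4/2

A is the seventh of B minor seventh, so the chord is in third inversion.
A seventh chord in third inversion is figured 6/4/2, conventionally abbreviated 4/2.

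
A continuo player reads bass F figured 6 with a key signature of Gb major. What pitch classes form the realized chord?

F, Ab, Db

The written figures 6 are shorthand for 6/3: the 3 is implied.
A third above F in this key is Ab.
A sixth above F in this key is Db.
Together with the bass F, this spells Db major in first inversion.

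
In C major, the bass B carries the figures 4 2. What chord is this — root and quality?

The figures 4 2 indicate a seventh chord in third inversion.
In third inversion the root lies a second above the bass: a second above B in C major is C.
The chord tones are B, C, E, G, giving C major seventh.

C major seventh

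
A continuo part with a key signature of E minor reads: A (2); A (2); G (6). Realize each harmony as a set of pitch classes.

A, B, D, F# | A, B, D, F# | G, B, E

A (6/4/2): A, B, D, F#.
A (6/4/2): A, B, D, F#.
G (6/3): G, B, E.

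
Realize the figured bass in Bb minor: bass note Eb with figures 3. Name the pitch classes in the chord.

Eb, Gb, Bb

The written figures 3 are shorthand for 5/3: the 5 is implied.
A third above Eb in this key is Gb.
A fifth above Eb in this key is Bb.
Together with the bass Eb, this spells Eb minor in root position.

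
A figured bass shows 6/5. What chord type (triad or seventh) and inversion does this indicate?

6/5 is shorthand for 6/5/3.
Intervals of 6/5/3 above the bass form a seventh chord; the bass is the third, so this is first inversion.

seventh chord, first inversion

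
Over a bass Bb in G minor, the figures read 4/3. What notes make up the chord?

The written figures 4/3 are shorthand for 6/4/3: the 6 is implied.
A third above Bb in this key is D.
A fourth above Bb in this key is Eb.
A sixth above Bb in this key is G.
Together with the bass Bb, this spells Eb major seventh in second inversion.

Bb, D, Eb, G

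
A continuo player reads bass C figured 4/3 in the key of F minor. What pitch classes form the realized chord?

The written figures 4/3 are shorthand for 6/4/3: the 6 is implied.
A third above C in this key is Eb.
A fourth above C in this key is F.
A sixth above C in this key is Ab.
Together with the bass C, this spells F minor seventh in second inversion.

C, Eb, F, Ab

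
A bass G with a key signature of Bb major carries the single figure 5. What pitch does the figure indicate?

D

Counting 4 letter steps above G lands on D; in Bb major, that letter is D.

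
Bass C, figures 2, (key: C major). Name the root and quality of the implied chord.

D minor seventh

The figures 2 indicate a seventh chord in third inversion.
In third inversion the root lies a second above the bass: a second above C in C major is D.
The chord tones are C, D, F, A, giving D minor seventh.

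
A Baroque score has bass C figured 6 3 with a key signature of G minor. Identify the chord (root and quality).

The figures 6 3 indicate a triad in first inversion.
In first inversion the root lies a sixth above the bass: a sixth above C in G minor is A.
The chord tones are C, Eb, A, giving A diminished.

A diminished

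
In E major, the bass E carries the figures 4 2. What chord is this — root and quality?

The figures 4 2 indicate a seventh chord in third inversion.
In third inversion the root lies a second above the bass: a second above E in E major is F#.
The chord tones are E, F#, A, C#, giving F# minor seventh.

F# minor seventh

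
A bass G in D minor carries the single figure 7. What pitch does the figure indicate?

Counting 6 letter steps above G lands on F; in D minor, that letter is F.

F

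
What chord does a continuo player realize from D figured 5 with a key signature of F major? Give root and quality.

The figures 5 indicate a triad in root position.
In root position the bass is the root, so the root is D.
The chord tones are D, F, A, giving D minor.

D minor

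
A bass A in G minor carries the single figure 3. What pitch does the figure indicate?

Counting 2 letter steps above A lands on C; in G minor, that letter is C.

C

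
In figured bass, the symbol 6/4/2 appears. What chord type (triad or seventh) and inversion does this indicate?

Intervals of 6/4/2 above the bass form a seventh chord; the bass is the seventh, so this is third inversion.

seventh chord, third inversion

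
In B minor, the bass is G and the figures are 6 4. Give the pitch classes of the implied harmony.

A fourth above G in this key is C#.
A sixth above G in this key is E.
Together with the bass G, this spells C# diminished in second inversion.

G, C#, E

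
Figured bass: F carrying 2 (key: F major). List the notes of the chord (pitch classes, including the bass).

F, G, Bb, D

The written figures 2 are shorthand for 6/4/2: the 6/4 are implied.
A second above F in this key is G.
A fourth above F in this key is Bb.
A sixth above F in this key is D.
Together with the bass F, this spells G minor seventh in third inversion.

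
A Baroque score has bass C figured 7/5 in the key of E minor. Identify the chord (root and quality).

C major seventh

The figures 7/5 indicate a seventh chord in root position.
In root position the bass is the root, so the root is C.
The chord tones are C, E, G, B, giving C major seventh.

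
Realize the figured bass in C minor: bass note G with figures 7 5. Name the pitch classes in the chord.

G, Bb, D, F

The written figures 7 5 are shorthand for 7/5/3: the 3 is implied.
A third above G in this key is Bb.
A fifth above G in this key is D.
A seventh above G in this key is F.
Together with the bass G, this spells G minor seventh in root position.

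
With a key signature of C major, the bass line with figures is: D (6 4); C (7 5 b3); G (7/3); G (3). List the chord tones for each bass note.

D (6/4): D, G, B.
C (7/5/b3): C, Eb, G, B.
G (7/5/3): G, B, D, F.
G (5/3): G, B, D.

D, G, B | C, Eb, G, B | G, B, D, F | G, B, D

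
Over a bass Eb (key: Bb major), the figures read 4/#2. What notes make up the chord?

Eb, F#, A, C

The written figures 4/#2 are shorthand for 6/4/2: the 6 is implied.
A second above Eb in this key is F, raised to F# by the sharp.
A fourth above Eb in this key is A.
A sixth above Eb in this key is C.
Together with the bass Eb, this spells F# diminished seventh in third inversion.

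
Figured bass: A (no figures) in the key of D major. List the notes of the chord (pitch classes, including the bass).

An unfigured bass implies 5/3.
A third above A in this key is C#.
A fifth above A in this key is E.
Together with the bass A, this spells A major in root position.

A, C#, E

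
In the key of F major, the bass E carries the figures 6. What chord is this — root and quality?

C major

The figures 6 indicate a triad in first inversion.
In first inversion the root lies a sixth above the bass: a sixth above E in F major is C.
The chord tones are E, G, C, giving C major.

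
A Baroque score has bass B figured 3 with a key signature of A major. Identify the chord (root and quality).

B minor

The figures 3 indicate a triad in root position.
In root position the bass is the root, so the root is B.
The chord tones are B, D, F#, giving B minor.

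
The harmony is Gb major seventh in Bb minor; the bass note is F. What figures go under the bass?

F is the seventh of Gb major seventh, so the chord is in third inversion.
A seventh chord in third inversion is figured 6/4/2, conventionally abbreviated 4/2.

4/2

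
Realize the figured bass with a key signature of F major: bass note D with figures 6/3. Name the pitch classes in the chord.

D, F, Bb

A third above D in this key is F.
A sixth above D in this key is Bb.
Together with the bass D, this spells Bb major in first inversion.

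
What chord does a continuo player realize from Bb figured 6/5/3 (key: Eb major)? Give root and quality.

G minor seventh

The figures 6/5/3 indicate a seventh chord in first inversion.
In first inversion the root lies a sixth above the bass: a sixth above Bb in Eb major is G.
The chord tones are Bb, D, F, G, giving G minor seventh.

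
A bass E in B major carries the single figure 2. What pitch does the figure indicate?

F#

Counting 1 letter step above E lands on F; in B major, that letter is F#.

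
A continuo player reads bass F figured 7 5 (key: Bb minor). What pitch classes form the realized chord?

The written figures 7 5 are shorthand for 7/5/3: the 3 is implied.
A third above F in this key is Ab.
A fifth above F in this key is C.
A seventh above F in this key is Eb.
Together with the bass F, this spells F minor seventh in root position.

F, Ab, C, Eb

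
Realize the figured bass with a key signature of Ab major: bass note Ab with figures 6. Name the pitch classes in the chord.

The written figures 6 are shorthand for 6/3: the 3 is implied.
A third above Ab in this key is C.
A sixth above Ab in this key is F.
Together with the bass Ab, this spells F minor in first inversion.

Ab, C, F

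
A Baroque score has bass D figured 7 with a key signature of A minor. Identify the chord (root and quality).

The figures 7 indicate a seventh chord in root position.
In root position the bass is the root, so the root is D.
The chord tones are D, F, A, C, giving D minor seventh.

D minor seventh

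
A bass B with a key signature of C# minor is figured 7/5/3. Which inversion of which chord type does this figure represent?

Intervals of 7/5/3 above the bass form a seventh chord; the bass is the root, so this is root position.

seventh chord, root position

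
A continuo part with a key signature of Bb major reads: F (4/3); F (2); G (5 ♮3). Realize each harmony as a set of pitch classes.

F, A, Bb, D | F, G, Bb, D | G, B, D

F (6/4/3): F, A, Bb, D.
F (6/4/2): F, G, Bb, D.
G (5/♮3): G, B, D.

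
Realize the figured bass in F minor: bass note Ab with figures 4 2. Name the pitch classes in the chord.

Ab, Bb, Db, F

The written figures 4 2 are shorthand for 6/4/2: the 6 is implied.
A second above Ab in this key is Bb.
A fourth above Ab in this key is Db.
A sixth above Ab in this key is F.
Together with the bass Ab, this spells Bb minor seventh in third inversion.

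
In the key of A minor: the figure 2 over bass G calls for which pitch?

Counting 1 letter step above G lands on A; in A minor, that letter is A.

A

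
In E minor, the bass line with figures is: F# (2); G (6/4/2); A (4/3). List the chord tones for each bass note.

F# (6/4/2): F#, G, B, D.
G (6/4/2): G, A, C, E.
A (6/4/3): A, C, D, F#.

F#, G, B, D | G, A, C, E | A, C, D, F#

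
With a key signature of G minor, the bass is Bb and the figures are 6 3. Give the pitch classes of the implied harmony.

A third above Bb in this key is D.
A sixth above Bb in this key is G.
Together with the bass Bb, this spells G minor in first inversion.

Bb, D, G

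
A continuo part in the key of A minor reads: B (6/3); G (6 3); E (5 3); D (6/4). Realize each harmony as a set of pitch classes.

B (6/3): B, D, G.
G (6/3): G, B, E.
E (5/3): E, G, B.
D (6/4): D, G, B.

B, D, G | G, B, E | E, G, B | D, G, B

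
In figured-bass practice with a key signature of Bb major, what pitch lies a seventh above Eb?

D

Counting 6 letter steps above Eb lands on D; in Bb major, that letter is D.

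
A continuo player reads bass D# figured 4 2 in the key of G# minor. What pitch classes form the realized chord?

The written figures 4 2 are shorthand for 6/4/2: the 6 is implied.
A second above D# in this key is E.
A fourth above D# in this key is G#.
A sixth above D# in this key is B.
Together with the bass D#, this spells E major seventh in third inversion.

D#, E, G#, B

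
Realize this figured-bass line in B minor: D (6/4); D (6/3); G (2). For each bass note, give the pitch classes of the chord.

D (6/4): D, G, B.
D (6/3): D, F#, B.
G (6/4/2): G, A, C#, E.

D, G, B | D, F#, B | G, A, C#, E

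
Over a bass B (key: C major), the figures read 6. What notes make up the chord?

B, D, G

The written figures 6 are shorthand for 6/3: the 3 is implied.
A third above B in this key is D.
A sixth above B in this key is G.
Together with the bass B, this spells G major in first inversion.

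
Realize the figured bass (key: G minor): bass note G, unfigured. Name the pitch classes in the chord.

G, Bb, D

An unfigured bass implies 5/3.
A third above G in this key is Bb.
A fifth above G in this key is D.
Together with the bass G, this spells G minor in root position.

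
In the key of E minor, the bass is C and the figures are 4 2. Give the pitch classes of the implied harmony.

C, D, F#, A

The written figures 4 2 are shorthand for 6/4/2: the 6 is implied.
A second above C in this key is D.
A fourth above C in this key is F#.
A sixth above C in this key is A.
Together with the bass C, this spells D dominant seventh in third inversion.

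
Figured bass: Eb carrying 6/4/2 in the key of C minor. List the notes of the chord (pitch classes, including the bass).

A second above Eb in this key is F.
A fourth above Eb in this key is Ab.
A sixth above Eb in this key is C.
Together with the bass Eb, this spells F minor seventh in third inversion.

Eb, F, Ab, C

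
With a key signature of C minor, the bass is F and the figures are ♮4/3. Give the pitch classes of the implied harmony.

F, Ab, B, D

The written figures ♮4/3 are shorthand for 6/4/3: the 6 is implied.
A third above F in this key is Ab.
A fourth above F in this key is Bb, made natural (B) by the ♮ figure.
A sixth above F in this key is D.
Together with the bass F, this spells B diminished seventh in second inversion.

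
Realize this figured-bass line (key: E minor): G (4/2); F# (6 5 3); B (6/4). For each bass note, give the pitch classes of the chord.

G (6/4/2): G, A, C, E.
F# (6/5/3): F#, A, C, D.
B (6/4): B, E, G.

G, A, C, E | F#, A, C, D | B, E, G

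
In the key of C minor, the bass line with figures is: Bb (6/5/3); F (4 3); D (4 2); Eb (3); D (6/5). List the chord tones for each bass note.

Bb, D, F, G | F, Ab, Bb, D | D, Eb, G, Bb | Eb, G, Bb | D, F, Ab, Bb

Bb (6/5/3): Bb, D, F, G.
F (6/4/3): F, Ab, Bb, D.
D (6/4/2): D, Eb, G, Bb.
Eb (5/3): Eb, G, Bb.
D (6/5/3): D, F, Ab, Bb.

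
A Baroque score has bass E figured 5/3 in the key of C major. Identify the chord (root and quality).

The figures 5/3 indicate a triad in root position.
In root position the bass is the root, so the root is E.
The chord tones are E, G, B, giving E minor.

E minor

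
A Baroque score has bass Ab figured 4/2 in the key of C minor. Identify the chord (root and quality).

The figures 4/2 indicate a seventh chord in third inversion.
In third inversion the root lies a second above the bass: a second above Ab in C minor is Bb.
The chord tones are Ab, Bb, D, F, giving Bb dominant seventh.

Bb dominant seventh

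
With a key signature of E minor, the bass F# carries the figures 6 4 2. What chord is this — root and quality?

G major seventh

The figures 6 4 2 indicate a seventh chord in third inversion.
In third inversion the root lies a second above the bass: a second above F# in E minor is G.
The chord tones are F#, G, B, D, giving G major seventh.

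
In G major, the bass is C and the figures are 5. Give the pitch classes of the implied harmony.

C, E, G

The written figures 5 are shorthand for 5/3: the 3 is implied.
A third above C in this key is E.
A fifth above C in this key is G.
Together with the bass C, this spells C major in root position.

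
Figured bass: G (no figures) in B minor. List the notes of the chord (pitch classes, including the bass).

An unfigured bass implies 5/3.
A third above G in this key is B.
A fifth above G in this key is D.
Together with the bass G, this spells G major in root position.

G, B, D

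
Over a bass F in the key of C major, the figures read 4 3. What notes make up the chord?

The written figures 4 3 are shorthand for 6/4/3: the 6 is implied.
A third above F in this key is A.
A fourth above F in this key is B.
A sixth above F in this key is D.
Together with the bass F, this spells B half-diminished seventh in second inversion.

F, A, B, D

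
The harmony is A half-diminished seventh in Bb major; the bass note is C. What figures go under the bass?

6/5

C is the third of A half-diminished seventh, so the chord is in first inversion.
A seventh chord in first inversion is figured 6/5/3, conventionally abbreviated 6/5.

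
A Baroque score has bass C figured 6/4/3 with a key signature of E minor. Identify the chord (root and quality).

The figures 6/4/3 indicate a seventh chord in second inversion.
In second inversion the root lies a fourth above the bass: a fourth above C in E minor is F#.
The chord tones are C, E, F#, A, giving F# half-diminished seventh.

F# half-diminished seventh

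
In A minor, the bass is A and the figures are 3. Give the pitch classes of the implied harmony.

A, C, E

The written figures 3 are shorthand for 5/3: the 5 is implied.
A third above A in this key is C.
A fifth above A in this key is E.
Together with the bass A, this spells A minor in root position.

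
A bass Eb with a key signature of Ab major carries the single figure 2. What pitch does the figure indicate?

F

Counting 1 letter step above Eb lands on F; in Ab major, that letter is F.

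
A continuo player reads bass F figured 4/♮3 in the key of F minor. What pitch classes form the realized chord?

The written figures 4/♮3 are shorthand for 6/4/3: the 6 is implied.
A third above F in this key is Ab, made natural (A) by the ♮ figure.
A fourth above F in this key is Bb.
A sixth above F in this key is Db.
Together with the bass F, this spells Bb minor-major seventh in second inversion.

F, A, Bb, Db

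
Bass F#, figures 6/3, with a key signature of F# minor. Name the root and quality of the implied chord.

D major

The figures 6/3 indicate a triad in first inversion.
In first inversion the root lies a sixth above the bass: a sixth above F# in F# minor is D.
The chord tones are F#, A, D, giving D major.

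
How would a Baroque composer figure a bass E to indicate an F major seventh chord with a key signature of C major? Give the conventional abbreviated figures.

4/2

E is the seventh of F major seventh, so the chord is in third inversion.
A seventh chord in third inversion is figured 6/4/2, conventionally abbreviated 4/2.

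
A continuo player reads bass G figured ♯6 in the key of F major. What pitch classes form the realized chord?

G, Bb, E#

The written figures ♯6 are shorthand for 6/3: the 3 is implied.
A third above G in this key is Bb.
A sixth above G in this key is E, raised to E# by the sharp.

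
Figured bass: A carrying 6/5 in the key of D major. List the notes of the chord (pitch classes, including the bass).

The written figures 6/5 are shorthand for 6/5/3: the 3 is implied.
A third above A in this key is C#.
A fifth above A in this key is E.
A sixth above A in this key is F#.
Together with the bass A, this spells F# minor seventh in first inversion.

A, C#, E, F#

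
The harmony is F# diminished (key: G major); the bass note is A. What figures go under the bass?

A is the third of F# diminished, so the chord is in first inversion.
A triad in first inversion is figured 6/3, conventionally abbreviated 6.

6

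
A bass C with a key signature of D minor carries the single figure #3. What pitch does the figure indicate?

E#

Counting 2 letter steps above C lands on E; in D minor, that letter is E.
The #3 figure raises it a semitone, giving E#.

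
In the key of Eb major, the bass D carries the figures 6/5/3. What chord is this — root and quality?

Bb dominant seventh

The figures 6/5/3 indicate a seventh chord in first inversion.
In first inversion the root lies a sixth above the bass: a sixth above D in Eb major is Bb.
The chord tones are D, F, Ab, Bb, giving Bb dominant seventh.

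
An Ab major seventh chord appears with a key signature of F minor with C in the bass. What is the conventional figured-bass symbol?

6/5

C is the third of Ab major seventh, so the chord is in first inversion.
A seventh chord in first inversion is figured 6/5/3, conventionally abbreviated 6/5.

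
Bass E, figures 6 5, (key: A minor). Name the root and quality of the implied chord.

The figures 6 5 indicate a seventh chord in first inversion.
In first inversion the root lies a sixth above the bass: a sixth above E in A minor is C.
The chord tones are E, G, B, C, giving C major seventh.

C major seventh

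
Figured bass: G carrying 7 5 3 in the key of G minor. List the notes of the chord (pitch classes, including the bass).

G, Bb, D, F

A third above G in this key is Bb.
A fifth above G in this key is D.
A seventh above G in this key is F.
Together with the bass G, this spells G minor seventh in root position.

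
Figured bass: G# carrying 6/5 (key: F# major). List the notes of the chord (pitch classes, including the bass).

The written figures 6/5 are shorthand for 6/5/3: the 3 is implied.
A third above G# in this key is B.
A fifth above G# in this key is D#.
A sixth above G# in this key is E#.
Together with the bass G#, this spells E# half-diminished seventh in first inversion.

G#, B, D#, E#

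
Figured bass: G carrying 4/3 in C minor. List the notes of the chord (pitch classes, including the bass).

The written figures 4/3 are shorthand for 6/4/3: the 6 is implied.
A third above G in this key is Bb.
A fourth above G in this key is C.
A sixth above G in this key is Eb.
Together with the bass G, this spells C minor seventh in second inversion.

G, Bb, C, Eb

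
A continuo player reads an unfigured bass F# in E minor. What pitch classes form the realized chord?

An unfigured bass implies 5/3.
A third above F# in this key is A.
A fifth above F# in this key is C.
Together with the bass F#, this spells F# diminished in root position.

F#, A, C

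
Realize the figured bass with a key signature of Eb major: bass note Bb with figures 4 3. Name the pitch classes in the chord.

Bb, D, Eb, G

The written figures 4 3 are shorthand for 6/4/3: the 6 is implied.
A third above Bb in this key is D.
A fourth above Bb in this key is Eb.
A sixth above Bb in this key is G.
Together with the bass Bb, this spells Eb major seventh in second inversion.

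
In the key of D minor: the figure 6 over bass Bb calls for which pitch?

G

Counting 5 letter steps above Bb lands on G; in D minor, that letter is G.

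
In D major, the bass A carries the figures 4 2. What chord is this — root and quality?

B minor seventh

The figures 4 2 indicate a seventh chord in third inversion.
In third inversion the root lies a second above the bass: a second above A in D major is B.
The chord tones are A, B, D, F#, giving B minor seventh.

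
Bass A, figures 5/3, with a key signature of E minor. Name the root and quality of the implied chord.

The figures 5/3 indicate a triad in root position.
In root position the bass is the root, so the root is A.
The chord tones are A, C, E, giving A minor.

A minor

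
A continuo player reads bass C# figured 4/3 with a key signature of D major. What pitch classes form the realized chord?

The written figures 4/3 are shorthand for 6/4/3: the 6 is implied.
A third above C# in this key is E.
A fourth above C# in this key is F#.
A sixth above C# in this key is A.
Together with the bass C#, this spells F# minor seventh in second inversion.

C#, E, F#, A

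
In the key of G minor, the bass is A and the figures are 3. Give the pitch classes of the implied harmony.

A, C, Eb

The written figures 3 are shorthand for 5/3: the 5 is implied.
A third above A in this key is C.
A fifth above A in this key is Eb.
Together with the bass A, this spells A diminished in root position.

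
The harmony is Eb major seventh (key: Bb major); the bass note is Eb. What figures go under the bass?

Eb is the root of Eb major seventh, so the chord is in root position.
A seventh chord in root position is figured 7/5/3, conventionally abbreviated 7.

7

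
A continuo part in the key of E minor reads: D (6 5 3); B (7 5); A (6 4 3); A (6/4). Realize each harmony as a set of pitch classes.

D, F#, A, B | B, D, F#, A | A, C, D, F# | A, D, F#

D (6/5/3): D, F#, A, B.
B (7/5/3): B, D, F#, A.
A (6/4/3): A, C, D, F#.
A (6/4): A, D, F#.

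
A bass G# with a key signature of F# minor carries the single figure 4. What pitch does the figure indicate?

C#

Counting 3 letter steps above G# lands on C; in F# minor, that letter is C#.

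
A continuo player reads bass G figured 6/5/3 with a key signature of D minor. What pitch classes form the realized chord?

G, Bb, D, E

A third above G in this key is Bb.
A fifth above G in this key is D.
A sixth above G in this key is E.
Together with the bass G, this spells E half-diminished seventh in first inversion.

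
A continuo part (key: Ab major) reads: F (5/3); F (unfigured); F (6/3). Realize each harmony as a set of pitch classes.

F (5/3): F, Ab, C.
F (5/3): F, Ab, C.
F (6/3): F, Ab, Db.

F, Ab, C | F, Ab, C | F, Ab, Db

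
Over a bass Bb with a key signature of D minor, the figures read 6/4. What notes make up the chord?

A fourth above Bb in this key is E.
A sixth above Bb in this key is G.
Together with the bass Bb, this spells E diminished in second inversion.

Bb, E, G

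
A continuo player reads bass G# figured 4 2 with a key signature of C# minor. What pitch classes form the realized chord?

The written figures 4 2 are shorthand for 6/4/2: the 6 is implied.
A second above G# in this key is A.
A fourth above G# in this key is C#.
A sixth above G# in this key is E.
Together with the bass G#, this spells A major seventh in third inversion.

G#, A, C#, E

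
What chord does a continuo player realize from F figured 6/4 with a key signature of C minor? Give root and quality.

The figures 6/4 indicate a triad in second inversion.
In second inversion the root lies a fourth above the bass: a fourth above F in C minor is Bb.
The chord tones are F, Bb, D, giving Bb major.

Bb major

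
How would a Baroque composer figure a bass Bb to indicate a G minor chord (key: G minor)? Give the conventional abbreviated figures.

Bb is the third of G minor, so the chord is in first inversion.
A triad in first inversion is figured 6/3, conventionally abbreviated 6.

6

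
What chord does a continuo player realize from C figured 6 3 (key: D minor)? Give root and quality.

A minor

The figures 6 3 indicate a triad in first inversion.
In first inversion the root lies a sixth above the bass: a sixth above C in D minor is A.
The chord tones are C, E, A, giving A minor.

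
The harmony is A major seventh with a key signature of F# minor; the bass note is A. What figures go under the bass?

A is the root of A major seventh, so the chord is in root position.
A seventh chord in root position is figured 7/5/3, conventionally abbreviated 7.

7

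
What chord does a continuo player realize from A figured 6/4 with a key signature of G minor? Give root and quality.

The figures 6/4 indicate a triad in second inversion.
In second inversion the root lies a fourth above the bass: a fourth above A in G minor is D.
The chord tones are A, D, F, giving D minor.

D minor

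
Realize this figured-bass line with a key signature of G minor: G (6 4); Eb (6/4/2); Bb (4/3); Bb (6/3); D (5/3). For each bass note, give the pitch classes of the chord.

G (6/4): G, C, Eb.
Eb (6/4/2): Eb, F, A, C.
Bb (6/4/3): Bb, D, Eb, G.
Bb (6/3): Bb, D, G.
D (5/3): D, F, A.

G, C, Eb | Eb, F, A, C | Bb, D, Eb, G | Bb, D, G | D, F, A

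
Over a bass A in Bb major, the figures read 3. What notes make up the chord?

The written figures 3 are shorthand for 5/3: the 5 is implied.
A third above A in this key is C.
A fifth above A in this key is Eb.
Together with the bass A, this spells A diminished in root position.

A, C, Eb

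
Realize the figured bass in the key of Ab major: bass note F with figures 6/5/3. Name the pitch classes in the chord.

A third above F in this key is Ab.
A fifth above F in this key is C.
A sixth above F in this key is Db.
Together with the bass F, this spells Db major seventh in first inversion.

F, Ab, C, Db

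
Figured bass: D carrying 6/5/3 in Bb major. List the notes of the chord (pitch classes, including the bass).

A third above D in this key is F.
A fifth above D in this key is A.
A sixth above D in this key is Bb.
Together with the bass D, this spells Bb major seventh in first inversion.

D, F, A, Bb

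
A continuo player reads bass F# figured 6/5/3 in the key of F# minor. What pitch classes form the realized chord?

A third above F# in this key is A.
A fifth above F# in this key is C#.
A sixth above F# in this key is D.
Together with the bass F#, this spells D major seventh in first inversion.

F#, A, C#, D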